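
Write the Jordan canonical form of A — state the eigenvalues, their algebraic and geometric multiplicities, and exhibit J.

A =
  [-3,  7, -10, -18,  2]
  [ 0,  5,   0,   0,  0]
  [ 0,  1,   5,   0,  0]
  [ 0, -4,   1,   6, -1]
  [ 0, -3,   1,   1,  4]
J_1(-3) ⊕ J_2(5) ⊕ J_2(5)

The characteristic polynomial is
  det(x·I − A) = x^5 - 17*x^4 + 90*x^3 - 50*x^2 - 875*x + 1875 = (x - 5)^4*(x + 3)

Eigenvalues and multiplicities (the geometric multiplicity of λ is n − rank(A − λI), which equals the number of Jordan blocks for λ):
  λ = -3: algebraic multiplicity = 1, geometric multiplicity = 1
  λ = 5: algebraic multiplicity = 4, geometric multiplicity = 2

Determining the block sizes for each eigenvalue:
  λ = -3: one block (gm = 1), so the single block has size am = 1 → block sizes [1]
  λ = 5: with am = 4 and gm = 2, the partition is not yet determined (e.g. several partitions of 4 into 2 parts exist). Let N = A − (5)·I. Computing rank(N^1) = 3, rank(N^2) = 1; the number of blocks of size ≥ j is rank(N^{j−1}) − rank(N^j), giving [2, 2]. So we have 2 block(s) of size 2 → block sizes [2, 2]

Assembling the blocks gives a Jordan form
J =
  [-3, 0, 0, 0, 0]
  [ 0, 5, 1, 0, 0]
  [ 0, 0, 5, 0, 0]
  [ 0, 0, 0, 5, 1]
  [ 0, 0, 0, 0, 5]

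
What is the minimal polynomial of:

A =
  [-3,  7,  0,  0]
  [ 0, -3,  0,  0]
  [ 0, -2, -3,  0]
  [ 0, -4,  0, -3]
x^2 + 6*x + 9

The characteristic polynomial is χ_A(x) = (x + 3)^4, so the eigenvalues are known. The minimal polynomial is
  m_A(x) = Π_λ (x − λ)^{k_λ}
where k_λ is the size of the *largest* Jordan block for λ (equivalently, the smallest k with (A − λI)^k v = 0 for every generalised eigenvector v of λ).

  λ = -3: largest Jordan block has size 2, contributing (x + 3)^2

So m_A(x) = (x + 3)^2 = x^2 + 6*x + 9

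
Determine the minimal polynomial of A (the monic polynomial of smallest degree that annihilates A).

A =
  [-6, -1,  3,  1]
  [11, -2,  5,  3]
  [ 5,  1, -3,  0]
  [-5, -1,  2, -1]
x^4 + 12*x^3 + 46*x^2 + 60*x + 25

The characteristic polynomial is χ_A(x) = (x + 1)^2*(x + 5)^2, so the eigenvalues are known. The minimal polynomial is
  m_A(x) = Π_λ (x − λ)^{k_λ}
where k_λ is the size of the *largest* Jordan block for λ (equivalently, the smallest k with (A − λI)^k v = 0 for every generalised eigenvector v of λ).

  λ = -5: largest Jordan block has size 2, contributing (x + 5)^2
  λ = -1: largest Jordan block has size 2, contributing (x + 1)^2

So m_A(x) = (x + 1)^2*(x + 5)^2 = x^4 + 12*x^3 + 46*x^2 + 60*x + 25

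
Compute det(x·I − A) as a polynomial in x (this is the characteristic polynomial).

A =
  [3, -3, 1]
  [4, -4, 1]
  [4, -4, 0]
x^3 + x^2

Expanding det(x·I − A) (e.g. by cofactor expansion or by noting that A is similar to its Jordan form J, which has the same characteristic polynomial as A) gives
  χ_A(x) = x^3 + x^2
which factors as x^2*(x + 1). The eigenvalues (with algebraic multiplicities) are λ = -1 with multiplicity 1, λ = 0 with multiplicity 2.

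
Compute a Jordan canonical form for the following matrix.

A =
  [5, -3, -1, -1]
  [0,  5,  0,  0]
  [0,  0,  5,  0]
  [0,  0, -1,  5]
J_3(5) ⊕ J_1(5)

The characteristic polynomial is
  det(x·I − A) = x^4 - 20*x^3 + 150*x^2 - 500*x + 625 = (x - 5)^4

Eigenvalues and multiplicities (the geometric multiplicity of λ is n − rank(A − λI), which equals the number of Jordan blocks for λ):
  λ = 5: algebraic multiplicity = 4, geometric multiplicity = 2

Determining the block sizes for each eigenvalue:
  λ = 5: with am = 4 and gm = 2, the partition is not yet determined (e.g. several partitions of 4 into 2 parts exist). Let N = A − (5)·I. Computing rank(N^1) = 2, rank(N^2) = 1, rank(N^3) = 0; the number of blocks of size ≥ j is rank(N^{j−1}) − rank(N^j), giving [2, 1, 1]. So we have 1 block(s) of size 3, 1 block(s) of size 1 → block sizes [3, 1]

Assembling the blocks gives a Jordan form
J =
  [5, 1, 0, 0]
  [0, 5, 1, 0]
  [0, 0, 5, 0]
  [0, 0, 0, 5]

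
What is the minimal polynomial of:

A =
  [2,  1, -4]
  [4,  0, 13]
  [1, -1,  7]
x^3 - 9*x^2 + 27*x - 27

The characteristic polynomial is χ_A(x) = (x - 3)^3, so the eigenvalues are known. The minimal polynomial is
  m_A(x) = Π_λ (x − λ)^{k_λ}
where k_λ is the size of the *largest* Jordan block for λ (equivalently, the smallest k with (A − λI)^k v = 0 for every generalised eigenvector v of λ).

  λ = 3: largest Jordan block has size 3, contributing (x − 3)^3

So m_A(x) = (x - 3)^3 = x^3 - 9*x^2 + 27*x - 27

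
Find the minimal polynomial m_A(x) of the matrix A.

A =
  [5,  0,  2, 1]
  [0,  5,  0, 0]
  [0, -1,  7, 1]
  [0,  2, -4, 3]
x^2 - 10*x + 25

The characteristic polynomial is χ_A(x) = (x - 5)^4, so the eigenvalues are known. The minimal polynomial is
  m_A(x) = Π_λ (x − λ)^{k_λ}
where k_λ is the size of the *largest* Jordan block for λ (equivalently, the smallest k with (A − λI)^k v = 0 for every generalised eigenvector v of λ).

  λ = 5: largest Jordan block has size 2, contributing (x − 5)^2

So m_A(x) = (x - 5)^2 = x^2 - 10*x + 25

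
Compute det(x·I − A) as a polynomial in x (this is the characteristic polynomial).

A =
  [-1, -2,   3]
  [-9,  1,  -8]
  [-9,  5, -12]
x^3 + 12*x^2 + 48*x + 64

Expanding det(x·I − A) (e.g. by cofactor expansion or by noting that A is similar to its Jordan form J, which has the same characteristic polynomial as A) gives
  χ_A(x) = x^3 + 12*x^2 + 48*x + 64
which factors as (x + 4)^3. The eigenvalues (with algebraic multiplicities) are λ = -4 with multiplicity 3.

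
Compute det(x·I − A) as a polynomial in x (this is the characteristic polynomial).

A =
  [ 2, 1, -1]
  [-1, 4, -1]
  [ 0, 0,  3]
x^3 - 9*x^2 + 27*x - 27

Expanding det(x·I − A) (e.g. by cofactor expansion or by noting that A is similar to its Jordan form J, which has the same characteristic polynomial as A) gives
  χ_A(x) = x^3 - 9*x^2 + 27*x - 27
which factors as (x - 3)^3. The eigenvalues (with algebraic multiplicities) are λ = 3 with multiplicity 3.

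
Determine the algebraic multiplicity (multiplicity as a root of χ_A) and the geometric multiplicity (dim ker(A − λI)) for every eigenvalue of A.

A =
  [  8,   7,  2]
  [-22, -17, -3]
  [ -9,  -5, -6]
λ = -5: alg = 3, geom = 1

Step 1 — factor the characteristic polynomial to read off the algebraic multiplicities:
  χ_A(x) = (x + 5)^3

Step 2 — compute geometric multiplicities via the rank-nullity identity g(λ) = n − rank(A − λI):
  rank(A − (-5)·I) = 2, so dim ker(A − (-5)·I) = n − 2 = 1

Summary:
  λ = -5: algebraic multiplicity = 3, geometric multiplicity = 1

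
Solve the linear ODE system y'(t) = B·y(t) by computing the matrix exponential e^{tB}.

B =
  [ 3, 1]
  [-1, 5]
e^{tB} =
  [-t*exp(4*t) + exp(4*t), t*exp(4*t)]
  [-t*exp(4*t), t*exp(4*t) + exp(4*t)]

Strategy: write B = P · J · P⁻¹ where J is a Jordan canonical form, so e^{tB} = P · e^{tJ} · P⁻¹, and e^{tJ} can be computed block-by-block.

B has Jordan form
J =
  [4, 1]
  [0, 4]
(up to reordering of blocks).

Per-block formulas:
  For a 2×2 Jordan block J_2(4): exp(t · J_2(4)) = e^(4t)·(I + t·N), where N is the 2×2 nilpotent shift.

After assembling e^{tJ} and conjugating by P, we get:

e^{tB} =
  [-t*exp(4*t) + exp(4*t), t*exp(4*t)]
  [-t*exp(4*t), t*exp(4*t) + exp(4*t)]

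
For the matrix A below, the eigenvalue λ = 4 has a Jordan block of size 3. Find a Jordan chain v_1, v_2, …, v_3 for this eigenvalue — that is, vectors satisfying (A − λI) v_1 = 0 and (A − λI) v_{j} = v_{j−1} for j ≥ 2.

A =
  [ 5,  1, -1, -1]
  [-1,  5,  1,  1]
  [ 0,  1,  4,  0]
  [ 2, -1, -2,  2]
A Jordan chain for λ = 4 of length 3:
v_1 = (-2, 0, -1, -1)ᵀ
v_2 = (1, -1, 0, 2)ᵀ
v_3 = (1, 0, 0, 0)ᵀ

Let N = A − (4)·I. We want v_3 with N^3 v_3 = 0 but N^2 v_3 ≠ 0; then v_{j-1} := N · v_j for j = 3, …, 2.

Pick v_3 = (1, 0, 0, 0)ᵀ.
Then v_2 = N · v_3 = (1, -1, 0, 2)ᵀ.
Then v_1 = N · v_2 = (-2, 0, -1, -1)ᵀ.

Sanity check: (A − (4)·I) v_1 = (0, 0, 0, 0)ᵀ = 0. ✓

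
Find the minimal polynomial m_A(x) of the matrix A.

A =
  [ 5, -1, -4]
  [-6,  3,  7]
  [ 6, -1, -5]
x^3 - 3*x^2 + 4

The characteristic polynomial is χ_A(x) = (x - 2)^2*(x + 1), so the eigenvalues are known. The minimal polynomial is
  m_A(x) = Π_λ (x − λ)^{k_λ}
where k_λ is the size of the *largest* Jordan block for λ (equivalently, the smallest k with (A − λI)^k v = 0 for every generalised eigenvector v of λ).

  λ = -1: largest Jordan block has size 1, contributing (x + 1)
  λ = 2: largest Jordan block has size 2, contributing (x − 2)^2

So m_A(x) = (x - 2)^2*(x + 1) = x^3 - 3*x^2 + 4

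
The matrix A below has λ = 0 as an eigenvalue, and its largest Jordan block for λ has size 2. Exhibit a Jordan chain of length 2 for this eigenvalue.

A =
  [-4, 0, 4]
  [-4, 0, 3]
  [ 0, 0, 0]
A Jordan chain for λ = 0 of length 2:
v_1 = (0, -1, 0)ᵀ
v_2 = (1, 0, 1)ᵀ

Let N = A − (0)·I. We want v_2 with N^2 v_2 = 0 but N^1 v_2 ≠ 0; then v_{j-1} := N · v_j for j = 2, …, 2.

Pick v_2 = (1, 0, 1)ᵀ.
Then v_1 = N · v_2 = (0, -1, 0)ᵀ.

Sanity check: (A − (0)·I) v_1 = (0, 0, 0)ᵀ = 0. ✓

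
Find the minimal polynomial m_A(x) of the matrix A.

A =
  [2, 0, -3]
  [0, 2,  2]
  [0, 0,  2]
x^2 - 4*x + 4

The characteristic polynomial is χ_A(x) = (x - 2)^3, so the eigenvalues are known. The minimal polynomial is
  m_A(x) = Π_λ (x − λ)^{k_λ}
where k_λ is the size of the *largest* Jordan block for λ (equivalently, the smallest k with (A − λI)^k v = 0 for every generalised eigenvector v of λ).

  λ = 2: largest Jordan block has size 2, contributing (x − 2)^2

So m_A(x) = (x - 2)^2 = x^2 - 4*x + 4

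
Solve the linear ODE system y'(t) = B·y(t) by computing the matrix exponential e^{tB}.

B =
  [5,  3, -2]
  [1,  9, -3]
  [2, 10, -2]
e^{tB} =
  [t*exp(4*t) + exp(4*t), -t^2*exp(4*t) + 3*t*exp(4*t), t^2*exp(4*t)/2 - 2*t*exp(4*t)]
  [t*exp(4*t), -t^2*exp(4*t) + 5*t*exp(4*t) + exp(4*t), t^2*exp(4*t)/2 - 3*t*exp(4*t)]
  [2*t*exp(4*t), -2*t^2*exp(4*t) + 10*t*exp(4*t), t^2*exp(4*t) - 6*t*exp(4*t) + exp(4*t)]

Strategy: write B = P · J · P⁻¹ where J is a Jordan canonical form, so e^{tB} = P · e^{tJ} · P⁻¹, and e^{tJ} can be computed block-by-block.

B has Jordan form
J =
  [4, 1, 0]
  [0, 4, 1]
  [0, 0, 4]
(up to reordering of blocks).

Per-block formulas:
  For a 3×3 Jordan block J_3(4): exp(t · J_3(4)) = e^(4t)·(I + t·N + (t^2/2)·N^2), where N is the 3×3 nilpotent shift.

After assembling e^{tJ} and conjugating by P, we get:

e^{tB} =
  [t*exp(4*t) + exp(4*t), -t^2*exp(4*t) + 3*t*exp(4*t), t^2*exp(4*t)/2 - 2*t*exp(4*t)]
  [t*exp(4*t), -t^2*exp(4*t) + 5*t*exp(4*t) + exp(4*t), t^2*exp(4*t)/2 - 3*t*exp(4*t)]
  [2*t*exp(4*t), -2*t^2*exp(4*t) + 10*t*exp(4*t), t^2*exp(4*t) - 6*t*exp(4*t) + exp(4*t)]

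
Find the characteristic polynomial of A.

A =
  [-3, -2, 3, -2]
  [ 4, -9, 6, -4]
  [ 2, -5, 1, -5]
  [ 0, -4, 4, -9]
x^4 + 20*x^3 + 150*x^2 + 500*x + 625

Expanding det(x·I − A) (e.g. by cofactor expansion or by noting that A is similar to its Jordan form J, which has the same characteristic polynomial as A) gives
  χ_A(x) = x^4 + 20*x^3 + 150*x^2 + 500*x + 625
which factors as (x + 5)^4. The eigenvalues (with algebraic multiplicities) are λ = -5 with multiplicity 4.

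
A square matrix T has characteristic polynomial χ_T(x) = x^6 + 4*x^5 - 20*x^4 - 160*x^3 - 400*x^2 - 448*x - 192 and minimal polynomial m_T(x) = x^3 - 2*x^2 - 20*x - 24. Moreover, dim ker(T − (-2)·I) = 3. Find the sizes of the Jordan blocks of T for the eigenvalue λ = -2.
Block sizes for λ = -2: [2, 2, 1]

Step 1 — from the characteristic polynomial, algebraic multiplicity of λ = -2 is 5. From dim ker(T − (-2)·I) = 3, there are exactly 3 Jordan blocks for λ = -2.
Step 2 — from the minimal polynomial, the factor (x + 2)^2 tells us the largest block for λ = -2 has size 2.
Step 3 — with total size 5, 3 blocks, and largest block 2, the block sizes (in nonincreasing order) are [2, 2, 1].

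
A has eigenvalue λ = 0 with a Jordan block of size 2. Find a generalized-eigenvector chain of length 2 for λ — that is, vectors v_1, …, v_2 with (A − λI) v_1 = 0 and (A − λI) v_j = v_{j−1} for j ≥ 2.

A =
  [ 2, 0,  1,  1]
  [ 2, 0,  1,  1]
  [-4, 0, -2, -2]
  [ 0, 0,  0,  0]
A Jordan chain for λ = 0 of length 2:
v_1 = (2, 2, -4, 0)ᵀ
v_2 = (1, 0, 0, 0)ᵀ

Let N = A − (0)·I. We want v_2 with N^2 v_2 = 0 but N^1 v_2 ≠ 0; then v_{j-1} := N · v_j for j = 2, …, 2.

Pick v_2 = (1, 0, 0, 0)ᵀ.
Then v_1 = N · v_2 = (2, 2, -4, 0)ᵀ.

Sanity check: (A − (0)·I) v_1 = (0, 0, 0, 0)ᵀ = 0. ✓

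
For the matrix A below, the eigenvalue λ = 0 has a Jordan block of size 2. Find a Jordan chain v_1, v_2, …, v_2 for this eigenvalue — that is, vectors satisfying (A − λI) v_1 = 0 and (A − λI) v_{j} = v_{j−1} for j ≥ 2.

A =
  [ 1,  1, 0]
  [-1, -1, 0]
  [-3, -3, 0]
A Jordan chain for λ = 0 of length 2:
v_1 = (1, -1, -3)ᵀ
v_2 = (1, 0, 0)ᵀ

Let N = A − (0)·I. We want v_2 with N^2 v_2 = 0 but N^1 v_2 ≠ 0; then v_{j-1} := N · v_j for j = 2, …, 2.

Pick v_2 = (1, 0, 0)ᵀ.
Then v_1 = N · v_2 = (1, -1, -3)ᵀ.

Sanity check: (A − (0)·I) v_1 = (0, 0, 0)ᵀ = 0. ✓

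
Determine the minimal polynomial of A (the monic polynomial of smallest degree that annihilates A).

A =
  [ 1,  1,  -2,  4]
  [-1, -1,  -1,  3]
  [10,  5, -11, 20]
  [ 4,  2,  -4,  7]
x^3 + 3*x^2 + 3*x + 1

The characteristic polynomial is χ_A(x) = (x + 1)^4, so the eigenvalues are known. The minimal polynomial is
  m_A(x) = Π_λ (x − λ)^{k_λ}
where k_λ is the size of the *largest* Jordan block for λ (equivalently, the smallest k with (A − λI)^k v = 0 for every generalised eigenvector v of λ).

  λ = -1: largest Jordan block has size 3, contributing (x + 1)^3

So m_A(x) = (x + 1)^3 = x^3 + 3*x^2 + 3*x + 1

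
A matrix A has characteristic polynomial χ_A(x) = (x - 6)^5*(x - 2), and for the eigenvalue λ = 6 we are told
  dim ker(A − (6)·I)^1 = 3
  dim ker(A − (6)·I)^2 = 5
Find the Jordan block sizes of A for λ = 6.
Block sizes for λ = 6: [2, 2, 1]

From the dimensions of kernels of powers, the number of Jordan blocks of size at least j is d_j − d_{j−1} where d_j = dim ker(N^j) (with d_0 = 0). Computing the differences gives [3, 2].
The number of blocks of size exactly k is (#blocks of size ≥ k) − (#blocks of size ≥ k + 1), so the partition is: 1 block(s) of size 1, 2 block(s) of size 2.
In nonincreasing order the block sizes are [2, 2, 1].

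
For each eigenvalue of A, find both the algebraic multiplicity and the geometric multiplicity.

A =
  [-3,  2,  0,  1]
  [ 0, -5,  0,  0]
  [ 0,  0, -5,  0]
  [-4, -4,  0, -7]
λ = -5: alg = 4, geom = 3

Step 1 — factor the characteristic polynomial to read off the algebraic multiplicities:
  χ_A(x) = (x + 5)^4

Step 2 — compute geometric multiplicities via the rank-nullity identity g(λ) = n − rank(A − λI):
  rank(A − (-5)·I) = 1, so dim ker(A − (-5)·I) = n − 1 = 3

Summary:
  λ = -5: algebraic multiplicity = 4, geometric multiplicity = 3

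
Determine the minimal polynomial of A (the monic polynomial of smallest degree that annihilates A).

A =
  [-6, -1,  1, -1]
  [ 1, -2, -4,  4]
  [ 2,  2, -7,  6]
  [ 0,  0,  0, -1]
x^4 + 16*x^3 + 90*x^2 + 200*x + 125

The characteristic polynomial is χ_A(x) = (x + 1)*(x + 5)^3, so the eigenvalues are known. The minimal polynomial is
  m_A(x) = Π_λ (x − λ)^{k_λ}
where k_λ is the size of the *largest* Jordan block for λ (equivalently, the smallest k with (A − λI)^k v = 0 for every generalised eigenvector v of λ).

  λ = -5: largest Jordan block has size 3, contributing (x + 5)^3
  λ = -1: largest Jordan block has size 1, contributing (x + 1)

So m_A(x) = (x + 1)*(x + 5)^3 = x^4 + 16*x^3 + 90*x^2 + 200*x + 125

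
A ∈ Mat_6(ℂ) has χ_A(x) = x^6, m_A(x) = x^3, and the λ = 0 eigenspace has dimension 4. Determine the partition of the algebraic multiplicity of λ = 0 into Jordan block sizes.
Block sizes for λ = 0: [3, 1, 1, 1]

Step 1 — from the characteristic polynomial, algebraic multiplicity of λ = 0 is 6. From dim ker(A − (0)·I) = 4, there are exactly 4 Jordan blocks for λ = 0.
Step 2 — from the minimal polynomial, the factor (x − 0)^3 tells us the largest block for λ = 0 has size 3.
Step 3 — with total size 6, 4 blocks, and largest block 3, the block sizes (in nonincreasing order) are [3, 1, 1, 1].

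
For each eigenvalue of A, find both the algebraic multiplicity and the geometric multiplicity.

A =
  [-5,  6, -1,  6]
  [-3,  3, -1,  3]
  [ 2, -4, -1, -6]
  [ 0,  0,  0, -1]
λ = -1: alg = 4, geom = 2

Step 1 — factor the characteristic polynomial to read off the algebraic multiplicities:
  χ_A(x) = (x + 1)^4

Step 2 — compute geometric multiplicities via the rank-nullity identity g(λ) = n − rank(A − λI):
  rank(A − (-1)·I) = 2, so dim ker(A − (-1)·I) = n − 2 = 2

Summary:
  λ = -1: algebraic multiplicity = 4, geometric multiplicity = 2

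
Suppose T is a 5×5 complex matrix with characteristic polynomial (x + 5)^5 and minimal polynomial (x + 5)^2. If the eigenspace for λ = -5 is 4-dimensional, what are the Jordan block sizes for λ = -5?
Block sizes for λ = -5: [2, 1, 1, 1]

Step 1 — from the characteristic polynomial, algebraic multiplicity of λ = -5 is 5. From dim ker(T − (-5)·I) = 4, there are exactly 4 Jordan blocks for λ = -5.
Step 2 — from the minimal polynomial, the factor (x + 5)^2 tells us the largest block for λ = -5 has size 2.
Step 3 — with total size 5, 4 blocks, and largest block 2, the block sizes (in nonincreasing order) are [2, 1, 1, 1].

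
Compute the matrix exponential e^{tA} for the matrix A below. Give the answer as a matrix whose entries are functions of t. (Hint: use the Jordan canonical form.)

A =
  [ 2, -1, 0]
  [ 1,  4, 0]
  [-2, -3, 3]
e^{tA} =
  [-t*exp(3*t) + exp(3*t), -t*exp(3*t), 0]
  [t*exp(3*t), t*exp(3*t) + exp(3*t), 0]
  [-t^2*exp(3*t)/2 - 2*t*exp(3*t), -t^2*exp(3*t)/2 - 3*t*exp(3*t), exp(3*t)]

Strategy: write A = P · J · P⁻¹ where J is a Jordan canonical form, so e^{tA} = P · e^{tJ} · P⁻¹, and e^{tJ} can be computed block-by-block.

A has Jordan form
J =
  [3, 1, 0]
  [0, 3, 1]
  [0, 0, 3]
(up to reordering of blocks).

Per-block formulas:
  For a 3×3 Jordan block J_3(3): exp(t · J_3(3)) = e^(3t)·(I + t·N + (t^2/2)·N^2), where N is the 3×3 nilpotent shift.

After assembling e^{tJ} and conjugating by P, we get:

e^{tA} =
  [-t*exp(3*t) + exp(3*t), -t*exp(3*t), 0]
  [t*exp(3*t), t*exp(3*t) + exp(3*t), 0]
  [-t^2*exp(3*t)/2 - 2*t*exp(3*t), -t^2*exp(3*t)/2 - 3*t*exp(3*t), exp(3*t)]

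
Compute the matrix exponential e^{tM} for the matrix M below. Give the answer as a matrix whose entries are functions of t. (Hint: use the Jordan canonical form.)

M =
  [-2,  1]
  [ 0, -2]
e^{tM} =
  [exp(-2*t), t*exp(-2*t)]
  [0, exp(-2*t)]

Strategy: write M = P · J · P⁻¹ where J is a Jordan canonical form, so e^{tM} = P · e^{tJ} · P⁻¹, and e^{tJ} can be computed block-by-block.

M has Jordan form
J =
  [-2,  1]
  [ 0, -2]
(up to reordering of blocks).

Per-block formulas:
  For a 2×2 Jordan block J_2(-2): exp(t · J_2(-2)) = e^(-2t)·(I + t·N), where N is the 2×2 nilpotent shift.

After assembling e^{tJ} and conjugating by P, we get:

e^{tM} =
  [exp(-2*t), t*exp(-2*t)]
  [0, exp(-2*t)]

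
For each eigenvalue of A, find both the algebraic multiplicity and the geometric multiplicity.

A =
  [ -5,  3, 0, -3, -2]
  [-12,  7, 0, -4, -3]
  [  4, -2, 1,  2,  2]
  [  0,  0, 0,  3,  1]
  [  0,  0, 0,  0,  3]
λ = 1: alg = 3, geom = 2; λ = 3: alg = 2, geom = 1

Step 1 — factor the characteristic polynomial to read off the algebraic multiplicities:
  χ_A(x) = (x - 3)^2*(x - 1)^3

Step 2 — compute geometric multiplicities via the rank-nullity identity g(λ) = n − rank(A − λI):
  rank(A − (1)·I) = 3, so dim ker(A − (1)·I) = n − 3 = 2
  rank(A − (3)·I) = 4, so dim ker(A − (3)·I) = n − 4 = 1

Summary:
  λ = 1: algebraic multiplicity = 3, geometric multiplicity = 2
  λ = 3: algebraic multiplicity = 2, geometric multiplicity = 1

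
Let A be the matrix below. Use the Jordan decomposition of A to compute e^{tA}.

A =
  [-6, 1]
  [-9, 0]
e^{tA} =
  [-3*t*exp(-3*t) + exp(-3*t), t*exp(-3*t)]
  [-9*t*exp(-3*t), 3*t*exp(-3*t) + exp(-3*t)]

Strategy: write A = P · J · P⁻¹ where J is a Jordan canonical form, so e^{tA} = P · e^{tJ} · P⁻¹, and e^{tJ} can be computed block-by-block.

A has Jordan form
J =
  [-3,  1]
  [ 0, -3]
(up to reordering of blocks).

Per-block formulas:
  For a 2×2 Jordan block J_2(-3): exp(t · J_2(-3)) = e^(-3t)·(I + t·N), where N is the 2×2 nilpotent shift.

After assembling e^{tJ} and conjugating by P, we get:

e^{tA} =
  [-3*t*exp(-3*t) + exp(-3*t), t*exp(-3*t)]
  [-9*t*exp(-3*t), 3*t*exp(-3*t) + exp(-3*t)]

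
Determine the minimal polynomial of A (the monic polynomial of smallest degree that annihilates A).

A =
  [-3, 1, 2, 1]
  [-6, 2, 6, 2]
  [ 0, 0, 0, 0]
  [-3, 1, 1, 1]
x^3

The characteristic polynomial is χ_A(x) = x^4, so the eigenvalues are known. The minimal polynomial is
  m_A(x) = Π_λ (x − λ)^{k_λ}
where k_λ is the size of the *largest* Jordan block for λ (equivalently, the smallest k with (A − λI)^k v = 0 for every generalised eigenvector v of λ).

  λ = 0: largest Jordan block has size 3, contributing (x − 0)^3

So m_A(x) = x^3 = x^3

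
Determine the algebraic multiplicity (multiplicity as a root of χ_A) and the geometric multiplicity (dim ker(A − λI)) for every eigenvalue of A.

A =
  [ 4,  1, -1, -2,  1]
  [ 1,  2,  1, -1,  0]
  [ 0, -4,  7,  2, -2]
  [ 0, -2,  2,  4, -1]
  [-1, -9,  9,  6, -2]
λ = 3: alg = 5, geom = 3

Step 1 — factor the characteristic polynomial to read off the algebraic multiplicities:
  χ_A(x) = (x - 3)^5

Step 2 — compute geometric multiplicities via the rank-nullity identity g(λ) = n − rank(A − λI):
  rank(A − (3)·I) = 2, so dim ker(A − (3)·I) = n − 2 = 3

Summary:
  λ = 3: algebraic multiplicity = 5, geometric multiplicity = 3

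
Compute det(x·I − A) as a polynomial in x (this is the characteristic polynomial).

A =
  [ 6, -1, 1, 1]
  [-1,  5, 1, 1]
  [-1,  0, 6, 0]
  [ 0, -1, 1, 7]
x^4 - 24*x^3 + 216*x^2 - 864*x + 1296

Expanding det(x·I − A) (e.g. by cofactor expansion or by noting that A is similar to its Jordan form J, which has the same characteristic polynomial as A) gives
  χ_A(x) = x^4 - 24*x^3 + 216*x^2 - 864*x + 1296
which factors as (x - 6)^4. The eigenvalues (with algebraic multiplicities) are λ = 6 with multiplicity 4.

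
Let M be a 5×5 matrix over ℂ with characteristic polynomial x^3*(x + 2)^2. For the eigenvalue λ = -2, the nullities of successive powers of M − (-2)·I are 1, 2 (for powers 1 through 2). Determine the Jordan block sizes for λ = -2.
Block sizes for λ = -2: [2]

From the dimensions of kernels of powers, the number of Jordan blocks of size at least j is d_j − d_{j−1} where d_j = dim ker(N^j) (with d_0 = 0). Computing the differences gives [1, 1].
The number of blocks of size exactly k is (#blocks of size ≥ k) − (#blocks of size ≥ k + 1), so the partition is: 1 block(s) of size 2.
In nonincreasing order the block sizes are [2].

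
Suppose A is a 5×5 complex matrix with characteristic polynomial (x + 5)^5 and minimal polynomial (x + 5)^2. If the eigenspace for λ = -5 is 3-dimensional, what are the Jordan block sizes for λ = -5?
Block sizes for λ = -5: [2, 2, 1]

Step 1 — from the characteristic polynomial, algebraic multiplicity of λ = -5 is 5. From dim ker(A − (-5)·I) = 3, there are exactly 3 Jordan blocks for λ = -5.
Step 2 — from the minimal polynomial, the factor (x + 5)^2 tells us the largest block for λ = -5 has size 2.
Step 3 — with total size 5, 3 blocks, and largest block 2, the block sizes (in nonincreasing order) are [2, 2, 1].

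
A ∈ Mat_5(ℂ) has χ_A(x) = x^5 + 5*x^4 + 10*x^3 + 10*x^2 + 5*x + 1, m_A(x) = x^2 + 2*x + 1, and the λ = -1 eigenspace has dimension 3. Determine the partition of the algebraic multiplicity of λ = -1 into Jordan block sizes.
Block sizes for λ = -1: [2, 2, 1]

Step 1 — from the characteristic polynomial, algebraic multiplicity of λ = -1 is 5. From dim ker(A − (-1)·I) = 3, there are exactly 3 Jordan blocks for λ = -1.
Step 2 — from the minimal polynomial, the factor (x + 1)^2 tells us the largest block for λ = -1 has size 2.
Step 3 — with total size 5, 3 blocks, and largest block 2, the block sizes (in nonincreasing order) are [2, 2, 1].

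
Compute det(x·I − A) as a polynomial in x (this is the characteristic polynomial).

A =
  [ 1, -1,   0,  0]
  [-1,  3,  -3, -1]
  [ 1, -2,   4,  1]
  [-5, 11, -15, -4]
x^4 - 4*x^3 + 6*x^2 - 4*x + 1

Expanding det(x·I − A) (e.g. by cofactor expansion or by noting that A is similar to its Jordan form J, which has the same characteristic polynomial as A) gives
  χ_A(x) = x^4 - 4*x^3 + 6*x^2 - 4*x + 1
which factors as (x - 1)^4. The eigenvalues (with algebraic multiplicities) are λ = 1 with multiplicity 4.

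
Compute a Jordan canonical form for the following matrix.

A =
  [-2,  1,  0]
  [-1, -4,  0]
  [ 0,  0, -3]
J_2(-3) ⊕ J_1(-3)

The characteristic polynomial is
  det(x·I − A) = x^3 + 9*x^2 + 27*x + 27 = (x + 3)^3

Eigenvalues and multiplicities (the geometric multiplicity of λ is n − rank(A − λI), which equals the number of Jordan blocks for λ):
  λ = -3: algebraic multiplicity = 3, geometric multiplicity = 2

Determining the block sizes for each eigenvalue:
  λ = -3: 2 blocks summing to 3 forces exactly one block of size 2 and the rest size 1 → block sizes [2, 1]

Assembling the blocks gives a Jordan form
J =
  [-3,  1,  0]
  [ 0, -3,  0]
  [ 0,  0, -3]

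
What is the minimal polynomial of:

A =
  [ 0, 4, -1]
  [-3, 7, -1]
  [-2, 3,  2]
x^3 - 9*x^2 + 27*x - 27

The characteristic polynomial is χ_A(x) = (x - 3)^3, so the eigenvalues are known. The minimal polynomial is
  m_A(x) = Π_λ (x − λ)^{k_λ}
where k_λ is the size of the *largest* Jordan block for λ (equivalently, the smallest k with (A − λI)^k v = 0 for every generalised eigenvector v of λ).

  λ = 3: largest Jordan block has size 3, contributing (x − 3)^3

So m_A(x) = (x - 3)^3 = x^3 - 9*x^2 + 27*x - 27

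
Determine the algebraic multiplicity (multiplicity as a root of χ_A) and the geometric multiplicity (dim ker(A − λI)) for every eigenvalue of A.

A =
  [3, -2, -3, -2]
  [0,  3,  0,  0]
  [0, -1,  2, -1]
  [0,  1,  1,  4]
λ = 3: alg = 4, geom = 2

Step 1 — factor the characteristic polynomial to read off the algebraic multiplicities:
  χ_A(x) = (x - 3)^4

Step 2 — compute geometric multiplicities via the rank-nullity identity g(λ) = n − rank(A − λI):
  rank(A − (3)·I) = 2, so dim ker(A − (3)·I) = n − 2 = 2

Summary:
  λ = 3: algebraic multiplicity = 4, geometric multiplicity = 2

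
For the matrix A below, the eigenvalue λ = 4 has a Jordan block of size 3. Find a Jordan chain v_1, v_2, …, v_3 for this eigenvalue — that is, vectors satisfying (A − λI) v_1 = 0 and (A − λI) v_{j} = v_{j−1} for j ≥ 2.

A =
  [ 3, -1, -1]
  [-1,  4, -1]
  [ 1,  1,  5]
A Jordan chain for λ = 4 of length 3:
v_1 = (1, 0, -1)ᵀ
v_2 = (-1, -1, 1)ᵀ
v_3 = (1, 0, 0)ᵀ

Let N = A − (4)·I. We want v_3 with N^3 v_3 = 0 but N^2 v_3 ≠ 0; then v_{j-1} := N · v_j for j = 3, …, 2.

Pick v_3 = (1, 0, 0)ᵀ.
Then v_2 = N · v_3 = (-1, -1, 1)ᵀ.
Then v_1 = N · v_2 = (1, 0, -1)ᵀ.

Sanity check: (A − (4)·I) v_1 = (0, 0, 0)ᵀ = 0. ✓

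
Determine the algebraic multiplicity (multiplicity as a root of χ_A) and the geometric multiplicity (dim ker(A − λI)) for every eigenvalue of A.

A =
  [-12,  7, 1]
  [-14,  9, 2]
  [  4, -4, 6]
λ = -5: alg = 1, geom = 1; λ = 4: alg = 2, geom = 1

Step 1 — factor the characteristic polynomial to read off the algebraic multiplicities:
  χ_A(x) = (x - 4)^2*(x + 5)

Step 2 — compute geometric multiplicities via the rank-nullity identity g(λ) = n − rank(A − λI):
  rank(A − (-5)·I) = 2, so dim ker(A − (-5)·I) = n − 2 = 1
  rank(A − (4)·I) = 2, so dim ker(A − (4)·I) = n − 2 = 1

Summary:
  λ = -5: algebraic multiplicity = 1, geometric multiplicity = 1
  λ = 4: algebraic multiplicity = 2, geometric multiplicity = 1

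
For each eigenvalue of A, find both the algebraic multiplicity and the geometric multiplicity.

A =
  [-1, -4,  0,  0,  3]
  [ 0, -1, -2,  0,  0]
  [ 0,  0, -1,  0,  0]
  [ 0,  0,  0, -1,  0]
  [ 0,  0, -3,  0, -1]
λ = -1: alg = 5, geom = 3

Step 1 — factor the characteristic polynomial to read off the algebraic multiplicities:
  χ_A(x) = (x + 1)^5

Step 2 — compute geometric multiplicities via the rank-nullity identity g(λ) = n − rank(A − λI):
  rank(A − (-1)·I) = 2, so dim ker(A − (-1)·I) = n − 2 = 3

Summary:
  λ = -1: algebraic multiplicity = 5, geometric multiplicity = 3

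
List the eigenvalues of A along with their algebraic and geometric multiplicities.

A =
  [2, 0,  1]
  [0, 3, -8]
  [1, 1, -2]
λ = 1: alg = 3, geom = 1

Step 1 — factor the characteristic polynomial to read off the algebraic multiplicities:
  χ_A(x) = (x - 1)^3

Step 2 — compute geometric multiplicities via the rank-nullity identity g(λ) = n − rank(A − λI):
  rank(A − (1)·I) = 2, so dim ker(A − (1)·I) = n − 2 = 1

Summary:
  λ = 1: algebraic multiplicity = 3, geometric multiplicity = 1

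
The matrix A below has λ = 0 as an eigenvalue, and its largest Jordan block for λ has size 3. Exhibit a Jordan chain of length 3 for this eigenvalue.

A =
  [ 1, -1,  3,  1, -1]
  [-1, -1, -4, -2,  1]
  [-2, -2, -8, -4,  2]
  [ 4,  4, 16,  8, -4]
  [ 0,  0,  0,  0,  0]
A Jordan chain for λ = 0 of length 3:
v_1 = (-2, 2, 4, -8, 0)ᵀ
v_2 = (-1, -1, -2, 4, 0)ᵀ
v_3 = (0, 1, 0, 0, 0)ᵀ

Let N = A − (0)·I. We want v_3 with N^3 v_3 = 0 but N^2 v_3 ≠ 0; then v_{j-1} := N · v_j for j = 3, …, 2.

Pick v_3 = (0, 1, 0, 0, 0)ᵀ.
Then v_2 = N · v_3 = (-1, -1, -2, 4, 0)ᵀ.
Then v_1 = N · v_2 = (-2, 2, 4, -8, 0)ᵀ.

Sanity check: (A − (0)·I) v_1 = (0, 0, 0, 0, 0)ᵀ = 0. ✓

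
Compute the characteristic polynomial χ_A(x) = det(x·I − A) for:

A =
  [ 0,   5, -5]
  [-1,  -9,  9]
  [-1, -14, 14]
x^3 - 5*x^2

Expanding det(x·I − A) (e.g. by cofactor expansion or by noting that A is similar to its Jordan form J, which has the same characteristic polynomial as A) gives
  χ_A(x) = x^3 - 5*x^2
which factors as x^2*(x - 5). The eigenvalues (with algebraic multiplicities) are λ = 0 with multiplicity 2, λ = 5 with multiplicity 1.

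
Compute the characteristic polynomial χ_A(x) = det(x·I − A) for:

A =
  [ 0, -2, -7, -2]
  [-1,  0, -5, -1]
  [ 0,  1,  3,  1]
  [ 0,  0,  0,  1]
x^4 - 4*x^3 + 6*x^2 - 4*x + 1

Expanding det(x·I − A) (e.g. by cofactor expansion or by noting that A is similar to its Jordan form J, which has the same characteristic polynomial as A) gives
  χ_A(x) = x^4 - 4*x^3 + 6*x^2 - 4*x + 1
which factors as (x - 1)^4. The eigenvalues (with algebraic multiplicities) are λ = 1 with multiplicity 4.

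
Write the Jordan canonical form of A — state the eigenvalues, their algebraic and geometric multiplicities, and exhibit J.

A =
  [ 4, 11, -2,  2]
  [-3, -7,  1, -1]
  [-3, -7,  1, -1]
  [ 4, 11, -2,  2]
J_3(0) ⊕ J_1(0)

The characteristic polynomial is
  det(x·I − A) = x^4

Eigenvalues and multiplicities (the geometric multiplicity of λ is n − rank(A − λI), which equals the number of Jordan blocks for λ):
  λ = 0: algebraic multiplicity = 4, geometric multiplicity = 2

Determining the block sizes for each eigenvalue:
  λ = 0: with am = 4 and gm = 2, the partition is not yet determined (e.g. several partitions of 4 into 2 parts exist). Let N = A − (0)·I. Computing rank(N^1) = 2, rank(N^2) = 1, rank(N^3) = 0; the number of blocks of size ≥ j is rank(N^{j−1}) − rank(N^j), giving [2, 1, 1]. So we have 1 block(s) of size 3, 1 block(s) of size 1 → block sizes [3, 1]

Assembling the blocks gives a Jordan form
J =
  [0, 1, 0, 0]
  [0, 0, 1, 0]
  [0, 0, 0, 0]
  [0, 0, 0, 0]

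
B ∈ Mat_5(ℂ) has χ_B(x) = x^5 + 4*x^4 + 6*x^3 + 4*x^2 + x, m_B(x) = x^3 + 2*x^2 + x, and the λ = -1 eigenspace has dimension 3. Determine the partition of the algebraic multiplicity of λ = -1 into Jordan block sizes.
Block sizes for λ = -1: [2, 1, 1]

Step 1 — from the characteristic polynomial, algebraic multiplicity of λ = -1 is 4. From dim ker(B − (-1)·I) = 3, there are exactly 3 Jordan blocks for λ = -1.
Step 2 — from the minimal polynomial, the factor (x + 1)^2 tells us the largest block for λ = -1 has size 2.
Step 3 — with total size 4, 3 blocks, and largest block 2, the block sizes (in nonincreasing order) are [2, 1, 1].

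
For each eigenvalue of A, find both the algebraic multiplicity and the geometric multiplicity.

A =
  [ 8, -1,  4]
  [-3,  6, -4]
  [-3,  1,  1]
λ = 5: alg = 3, geom = 2

Step 1 — factor the characteristic polynomial to read off the algebraic multiplicities:
  χ_A(x) = (x - 5)^3

Step 2 — compute geometric multiplicities via the rank-nullity identity g(λ) = n − rank(A − λI):
  rank(A − (5)·I) = 1, so dim ker(A − (5)·I) = n − 1 = 2

Summary:
  λ = 5: algebraic multiplicity = 3, geometric multiplicity = 2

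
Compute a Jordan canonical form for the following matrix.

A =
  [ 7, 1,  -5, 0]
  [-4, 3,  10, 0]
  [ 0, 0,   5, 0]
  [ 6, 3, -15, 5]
J_2(5) ⊕ J_1(5) ⊕ J_1(5)

The characteristic polynomial is
  det(x·I − A) = x^4 - 20*x^3 + 150*x^2 - 500*x + 625 = (x - 5)^4

Eigenvalues and multiplicities (the geometric multiplicity of λ is n − rank(A − λI), which equals the number of Jordan blocks for λ):
  λ = 5: algebraic multiplicity = 4, geometric multiplicity = 3

Determining the block sizes for each eigenvalue:
  λ = 5: 3 blocks summing to 4 forces exactly one block of size 2 and the rest size 1 → block sizes [2, 1, 1]

Assembling the blocks gives a Jordan form
J =
  [5, 1, 0, 0]
  [0, 5, 0, 0]
  [0, 0, 5, 0]
  [0, 0, 0, 5]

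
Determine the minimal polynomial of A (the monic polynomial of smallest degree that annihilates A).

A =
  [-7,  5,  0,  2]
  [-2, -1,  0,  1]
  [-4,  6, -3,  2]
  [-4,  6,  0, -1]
x^3 + 9*x^2 + 27*x + 27

The characteristic polynomial is χ_A(x) = (x + 3)^4, so the eigenvalues are known. The minimal polynomial is
  m_A(x) = Π_λ (x − λ)^{k_λ}
where k_λ is the size of the *largest* Jordan block for λ (equivalently, the smallest k with (A − λI)^k v = 0 for every generalised eigenvector v of λ).

  λ = -3: largest Jordan block has size 3, contributing (x + 3)^3

So m_A(x) = (x + 3)^3 = x^3 + 9*x^2 + 27*x + 27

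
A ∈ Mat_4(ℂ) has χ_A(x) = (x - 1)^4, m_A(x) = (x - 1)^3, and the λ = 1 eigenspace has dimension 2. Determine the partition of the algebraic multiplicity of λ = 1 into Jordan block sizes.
Block sizes for λ = 1: [3, 1]

Step 1 — from the characteristic polynomial, algebraic multiplicity of λ = 1 is 4. From dim ker(A − (1)·I) = 2, there are exactly 2 Jordan blocks for λ = 1.
Step 2 — from the minimal polynomial, the factor (x − 1)^3 tells us the largest block for λ = 1 has size 3.
Step 3 — with total size 4, 2 blocks, and largest block 3, the block sizes (in nonincreasing order) are [3, 1].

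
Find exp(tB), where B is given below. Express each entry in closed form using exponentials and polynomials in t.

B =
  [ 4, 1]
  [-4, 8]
e^{tB} =
  [-2*t*exp(6*t) + exp(6*t), t*exp(6*t)]
  [-4*t*exp(6*t), 2*t*exp(6*t) + exp(6*t)]

Strategy: write B = P · J · P⁻¹ where J is a Jordan canonical form, so e^{tB} = P · e^{tJ} · P⁻¹, and e^{tJ} can be computed block-by-block.

B has Jordan form
J =
  [6, 1]
  [0, 6]
(up to reordering of blocks).

Per-block formulas:
  For a 2×2 Jordan block J_2(6): exp(t · J_2(6)) = e^(6t)·(I + t·N), where N is the 2×2 nilpotent shift.

After assembling e^{tJ} and conjugating by P, we get:

e^{tB} =
  [-2*t*exp(6*t) + exp(6*t), t*exp(6*t)]
  [-4*t*exp(6*t), 2*t*exp(6*t) + exp(6*t)]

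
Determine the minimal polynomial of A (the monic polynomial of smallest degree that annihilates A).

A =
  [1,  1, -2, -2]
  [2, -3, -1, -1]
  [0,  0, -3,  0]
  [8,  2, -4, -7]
x^3 + 9*x^2 + 27*x + 27

The characteristic polynomial is χ_A(x) = (x + 3)^4, so the eigenvalues are known. The minimal polynomial is
  m_A(x) = Π_λ (x − λ)^{k_λ}
where k_λ is the size of the *largest* Jordan block for λ (equivalently, the smallest k with (A − λI)^k v = 0 for every generalised eigenvector v of λ).

  λ = -3: largest Jordan block has size 3, contributing (x + 3)^3

So m_A(x) = (x + 3)^3 = x^3 + 9*x^2 + 27*x + 27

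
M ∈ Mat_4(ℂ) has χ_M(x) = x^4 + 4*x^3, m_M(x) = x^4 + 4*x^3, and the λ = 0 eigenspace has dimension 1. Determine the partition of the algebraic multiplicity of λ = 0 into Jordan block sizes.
Block sizes for λ = 0: [3]

Step 1 — from the characteristic polynomial, algebraic multiplicity of λ = 0 is 3. From dim ker(M − (0)·I) = 1, there are exactly 1 Jordan blocks for λ = 0.
Step 2 — from the minimal polynomial, the factor (x − 0)^3 tells us the largest block for λ = 0 has size 3.
Step 3 — with total size 3, 1 blocks, and largest block 3, the block sizes (in nonincreasing order) are [3].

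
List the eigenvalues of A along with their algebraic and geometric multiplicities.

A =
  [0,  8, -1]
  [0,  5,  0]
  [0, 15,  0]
λ = 0: alg = 2, geom = 1; λ = 5: alg = 1, geom = 1

Step 1 — factor the characteristic polynomial to read off the algebraic multiplicities:
  χ_A(x) = x^2*(x - 5)

Step 2 — compute geometric multiplicities via the rank-nullity identity g(λ) = n − rank(A − λI):
  rank(A − (0)·I) = 2, so dim ker(A − (0)·I) = n − 2 = 1
  rank(A − (5)·I) = 2, so dim ker(A − (5)·I) = n − 2 = 1

Summary:
  λ = 0: algebraic multiplicity = 2, geometric multiplicity = 1
  λ = 5: algebraic multiplicity = 1, geometric multiplicity = 1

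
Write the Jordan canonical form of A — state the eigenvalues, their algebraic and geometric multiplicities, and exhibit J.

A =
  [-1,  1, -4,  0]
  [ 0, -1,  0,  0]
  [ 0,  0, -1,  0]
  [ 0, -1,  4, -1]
J_2(-1) ⊕ J_1(-1) ⊕ J_1(-1)

The characteristic polynomial is
  det(x·I − A) = x^4 + 4*x^3 + 6*x^2 + 4*x + 1 = (x + 1)^4

Eigenvalues and multiplicities (the geometric multiplicity of λ is n − rank(A − λI), which equals the number of Jordan blocks for λ):
  λ = -1: algebraic multiplicity = 4, geometric multiplicity = 3

Determining the block sizes for each eigenvalue:
  λ = -1: 3 blocks summing to 4 forces exactly one block of size 2 and the rest size 1 → block sizes [2, 1, 1]

Assembling the blocks gives a Jordan form
J =
  [-1,  1,  0,  0]
  [ 0, -1,  0,  0]
  [ 0,  0, -1,  0]
  [ 0,  0,  0, -1]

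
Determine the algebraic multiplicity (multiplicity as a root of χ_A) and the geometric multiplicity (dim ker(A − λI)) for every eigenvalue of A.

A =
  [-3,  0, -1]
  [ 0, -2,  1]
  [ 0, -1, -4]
λ = -3: alg = 3, geom = 1

Step 1 — factor the characteristic polynomial to read off the algebraic multiplicities:
  χ_A(x) = (x + 3)^3

Step 2 — compute geometric multiplicities via the rank-nullity identity g(λ) = n − rank(A − λI):
  rank(A − (-3)·I) = 2, so dim ker(A − (-3)·I) = n − 2 = 1

Summary:
  λ = -3: algebraic multiplicity = 3, geometric multiplicity = 1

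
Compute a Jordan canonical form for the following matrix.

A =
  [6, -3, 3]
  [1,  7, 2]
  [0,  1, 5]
J_3(6)

The characteristic polynomial is
  det(x·I − A) = x^3 - 18*x^2 + 108*x - 216 = (x - 6)^3

Eigenvalues and multiplicities (the geometric multiplicity of λ is n − rank(A − λI), which equals the number of Jordan blocks for λ):
  λ = 6: algebraic multiplicity = 3, geometric multiplicity = 1

Determining the block sizes for each eigenvalue:
  λ = 6: one block (gm = 1), so the single block has size am = 3 → block sizes [3]

Assembling the blocks gives a Jordan form
J =
  [6, 1, 0]
  [0, 6, 1]
  [0, 0, 6]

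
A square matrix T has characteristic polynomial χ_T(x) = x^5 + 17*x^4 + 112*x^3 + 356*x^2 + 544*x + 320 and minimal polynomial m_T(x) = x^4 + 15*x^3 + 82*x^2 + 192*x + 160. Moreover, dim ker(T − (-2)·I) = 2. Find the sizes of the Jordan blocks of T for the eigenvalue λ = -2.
Block sizes for λ = -2: [1, 1]

Step 1 — from the characteristic polynomial, algebraic multiplicity of λ = -2 is 2. From dim ker(T − (-2)·I) = 2, there are exactly 2 Jordan blocks for λ = -2.
Step 2 — from the minimal polynomial, the factor (x + 2) tells us the largest block for λ = -2 has size 1.
Step 3 — with total size 2, 2 blocks, and largest block 1, the block sizes (in nonincreasing order) are [1, 1].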